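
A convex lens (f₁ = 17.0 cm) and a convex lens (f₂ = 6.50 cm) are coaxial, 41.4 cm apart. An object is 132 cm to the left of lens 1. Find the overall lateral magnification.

m = +0.0624

Lens 1: 1/d_i1 = 1/(17.0) − 1/(132) = 0.05125, so d_i1 = 19.51 cm; m₁ = −d_i1/d_o1 = -0.1478.
d_o2 = 41.4 − (19.51) = 21.89 cm.
Lens 2: 1/d_i2 = 1/(6.50) − 1/(21.89) = 0.1082, so d_i2 = 9.245 cm; m₂ = −d_i2/d_o2 = -0.4224.
m = m₁·m₂ = (-0.1478)(-0.4224) = +0.0624.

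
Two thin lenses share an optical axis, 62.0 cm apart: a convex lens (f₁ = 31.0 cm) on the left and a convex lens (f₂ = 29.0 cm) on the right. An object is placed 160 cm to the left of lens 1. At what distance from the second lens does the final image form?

125 cm

Lens 1: 1/d_i1 = 1/f₁ − 1/d_o1 = 1/(31.0) − 1/(160) = 0.02601, so d_i1 = 38.45 cm.
The intermediate image is 38.45 cm to the right of lens 1, which is 62.0 − (38.45) = 23.55 cm to the left of lens 2, so d_o2 = +23.55 cm.
Lens 2: 1/d_i2 = 1/f₂ − 1/d_o2 = 1/(29.0) − 1/(23.55) = -0.007980, so d_i2 = -125 cm.
The final image is virtual, 125 cm to the left of lens 2 (overall magnification ≈ -1.3).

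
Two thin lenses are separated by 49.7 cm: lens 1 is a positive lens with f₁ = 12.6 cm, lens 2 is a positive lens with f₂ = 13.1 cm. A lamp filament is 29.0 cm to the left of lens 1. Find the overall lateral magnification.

Lens 1: 1/d_i1 = 1/(12.6) − 1/(29.0) = 0.04488, so d_i1 = 22.28 cm; m₁ = −d_i1/d_o1 = -0.7683.
d_o2 = 49.7 − (22.28) = 27.42 cm.
Lens 2: 1/d_i2 = 1/(13.1) − 1/(27.42) = 0.03987, so d_i2 = 25.08 cm; m₂ = −d_i2/d_o2 = -0.9148.
m = m₁·m₂ = (-0.7683)(-0.9148) = +0.703.

m = +0.703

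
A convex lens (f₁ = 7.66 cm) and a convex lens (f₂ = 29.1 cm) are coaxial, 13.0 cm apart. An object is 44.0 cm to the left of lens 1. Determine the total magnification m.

Lens 1: 1/d_i1 = 1/(7.66) − 1/(44.0) = 0.1078, so d_i1 = 9.275 cm; m₁ = −d_i1/d_o1 = -0.2108.
d_o2 = 13.0 − (9.275) = 3.725 cm.
Lens 2: 1/d_i2 = 1/(29.1) − 1/(3.725) = -0.2341, so d_i2 = -4.272 cm; m₂ = −d_i2/d_o2 = +1.147.
m = m₁·m₂ = (-0.2108)(+1.147) = -0.242.

m = -0.242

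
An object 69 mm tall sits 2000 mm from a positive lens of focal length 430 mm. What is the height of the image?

18.9 mm

1/d_i = 1/f − 1/d_o = 1/(430.0) − 1/(2000) = 0.001826, so d_i = 547.8 mm.
m = −d_i/d_o = -0.2739.
|h_i| = |m|·h_o = 0.2739 × 69 = 18.9 mm. The image is real, inverted and reduced, on the far side of the lens.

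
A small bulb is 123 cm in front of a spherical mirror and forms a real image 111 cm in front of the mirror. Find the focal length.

Real image ⇒ d_i = +111 cm.
1/f = 1/d_o + 1/d_i = 1/(123) + 1/(111) = 0.01714, so f = 58.3 cm.
Since f is positive, the spherical mirror is concave.

f = 58.3 cm (concave)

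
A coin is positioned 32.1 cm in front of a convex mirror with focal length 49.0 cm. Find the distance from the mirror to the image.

19.4 cm

For a convex mirror, f = -49.0 cm.
Mirror equation: 1/d_i = 1/f − 1/d_o = 1/(-49.00) − 1/(32.1) = -0.02041 − 0.03115 = -0.05156, so d_i = -19.4 cm.
The image is virtual, upright and reduced, behind the mirror.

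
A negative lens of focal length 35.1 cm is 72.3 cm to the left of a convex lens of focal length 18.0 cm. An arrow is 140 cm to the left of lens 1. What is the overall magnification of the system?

m = -0.0438

f₁ = −35.1 cm (diverging).
Lens 1: 1/d_i1 = 1/(-35.1) − 1/(140) = -0.03563, so d_i1 = -28.06 cm; m₁ = −d_i1/d_o1 = +0.2004.
d_o2 = 72.3 − (-28.06) = 100.4 cm.
Lens 2: 1/d_i2 = 1/(18.0) − 1/(100.4) = 0.04560, so d_i2 = 21.93 cm; m₂ = −d_i2/d_o2 = -0.2184.
m = m₁·m₂ = (+0.2004)(-0.2184) = -0.0438.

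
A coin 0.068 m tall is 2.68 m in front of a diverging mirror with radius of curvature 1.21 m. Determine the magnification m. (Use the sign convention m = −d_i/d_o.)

f = R/2 = 1.21/2 = 0.6050 m; for a diverging mirror, f = -0.6050 m.
1/d_i = 1/f − 1/d_o = 1/(-0.6050) − 1/(2.68) = -2.026, so d_i = -0.4936 m.
m = −d_i/d_o = −(-0.4936)/(2.68) = +0.184.
The image is virtual, upright and reduced, behind the mirror.

m = +0.184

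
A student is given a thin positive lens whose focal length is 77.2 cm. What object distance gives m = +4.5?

m = −d_i/d_o ⇒ d_i = −m·d_o.
1/f = 1/d_o + 1/d_i = 1/d_o − 1/(m·d_o) = (1 − 1/m)/d_o, so d_o = f(1 − 1/m) = (77.20)(1 − 1/(+4.5)) = 60.0 cm.

60.0 cm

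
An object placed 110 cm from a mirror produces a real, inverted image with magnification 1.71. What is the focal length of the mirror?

m = −d_i/d_o ⇒ d_i = −m·d_o = −(-1.71)·(110) = 188.1 cm.
1/f = 1/d_o + 1/d_i = 1/(110) + 1/(188.1) = 0.01441, so f = 69.4 cm.
Since f is positive, the mirror is concave.

f = 69.4 cm (concave)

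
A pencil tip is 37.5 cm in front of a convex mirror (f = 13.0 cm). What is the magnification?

m = +0.257

For a convex mirror, f = -13.0 cm.
1/d_i = 1/f − 1/d_o = 1/(-13.00) − 1/(37.5) = -0.1036, so d_i = -9.653 cm.
m = −d_i/d_o = −(-9.653)/(37.5) = +0.257.
The image is virtual, upright and reduced, behind the mirror.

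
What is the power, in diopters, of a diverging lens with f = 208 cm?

P = -0.481 D

For a diverging lens, f = −208 cm.
f = -208 cm = -2.08 m.
P = 1/f = 1/(-2.08 m) = -0.481 D.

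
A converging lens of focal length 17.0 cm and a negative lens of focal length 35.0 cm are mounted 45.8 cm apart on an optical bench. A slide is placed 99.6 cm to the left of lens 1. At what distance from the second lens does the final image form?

Lens 1: 1/d_i1 = 1/f₁ − 1/d_o1 = 1/(17.0) − 1/(99.6) = 0.04878, so d_i1 = 20.50 cm.
The intermediate image is 20.50 cm to the right of lens 1, which is 45.8 − (20.50) = 25.30 cm to the left of lens 2, so d_o2 = +25.30 cm.
Lens 2 is diverging, so f₂ = −35.0 cm.
Lens 2: 1/d_i2 = 1/f₂ − 1/d_o2 = 1/(-35.0) − 1/(25.30) = -0.06810, so d_i2 = -14.7 cm.
The final image is virtual, 14.7 cm to the left of lens 2 (overall magnification ≈ -0.12).

14.7 cm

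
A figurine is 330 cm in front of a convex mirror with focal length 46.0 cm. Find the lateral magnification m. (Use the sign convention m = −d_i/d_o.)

m = +0.122

For a convex mirror, f = -46.0 cm.
1/d_i = 1/f − 1/d_o = 1/(-46.00) − 1/(330) = -0.02477, so d_i = -40.37 cm.
m = −d_i/d_o = −(-40.37)/(330) = +0.122.
The image is virtual, upright and reduced, behind the mirror.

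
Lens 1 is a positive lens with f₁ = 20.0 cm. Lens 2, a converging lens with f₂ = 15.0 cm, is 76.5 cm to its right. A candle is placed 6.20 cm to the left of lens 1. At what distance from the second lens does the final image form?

Lens 1: 1/d_i1 = 1/f₁ − 1/d_o1 = 1/(20.0) − 1/(6.20) = -0.1113, so d_i1 = -8.986 cm.
The intermediate image is 8.986 cm to the left of lens 1 (virtual), which is 76.5 − (-8.986) = 85.49 cm to the left of lens 2, so d_o2 = +85.49 cm.
Lens 2: 1/d_i2 = 1/f₂ − 1/d_o2 = 1/(15.0) − 1/(85.49) = 0.05497, so d_i2 = 18.2 cm.
The final image is real, 18.2 cm to the right of lens 2 (overall magnification ≈ -0.31).

18.2 cm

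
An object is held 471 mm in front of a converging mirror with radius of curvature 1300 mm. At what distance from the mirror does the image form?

f = R/2 = 1300/2 = 650.0 mm.
Mirror equation: 1/v = 1/f − 1/u = 1/(650.0) − 1/(471) = 0.001538 − 0.002123 = -0.0005847, so v = -1710 mm.
The image is virtual, upright and enlarged, behind the mirror.

1710 mm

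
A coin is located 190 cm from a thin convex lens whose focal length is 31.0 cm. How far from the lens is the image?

37.0 cm

Lens equation: 1/s_i = 1/f − 1/s_o = 1/(31.00) − 1/(190) = 0.03226 − 0.005263 = 0.02699, so s_i = 37.0 cm.
The image is real, inverted and reduced, on the far side of the lens.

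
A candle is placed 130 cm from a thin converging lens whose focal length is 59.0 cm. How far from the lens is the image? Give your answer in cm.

108 cm

Thin-lens equation: 1/s_i = 1/f − 1/s_o = 1/(59.00) − 1/(130) = 0.01695 − 0.007692 = 0.009257, so s_i = 108 cm.
The image is real, inverted and reduced, on the far side of the lens.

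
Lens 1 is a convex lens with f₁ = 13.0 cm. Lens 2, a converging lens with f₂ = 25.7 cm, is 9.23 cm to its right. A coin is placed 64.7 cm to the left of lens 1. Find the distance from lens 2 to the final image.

5.53 cm

Lens 1: 1/d_i1 = 1/f₁ − 1/d_o1 = 1/(13.0) − 1/(64.7) = 0.06147, so d_i1 = 16.27 cm.
The intermediate image is 16.27 cm to the right of lens 1, which lies 7.040 cm to the right of lens 2 — a virtual object — so d_o2 = −7.040 cm.
Lens 2: 1/d_i2 = 1/f₂ − 1/d_o2 = 1/(25.7) − 1/(-7.040) = 0.1810, so d_i2 = 5.53 cm.
The final image is real, 5.53 cm to the right of lens 2 (overall magnification ≈ -0.20).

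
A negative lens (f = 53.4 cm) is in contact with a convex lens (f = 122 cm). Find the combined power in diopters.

P₁ = 1/f₁ = 1/(-0.534 m) = -1.873 D; P₂ = 1/f₂ = 1/(1.22 m) = +0.8197 D.
For thin lenses in contact, P = P₁ + P₂ = (-1.873) + (+0.8197) = -1.05 D.

P = -1.05 D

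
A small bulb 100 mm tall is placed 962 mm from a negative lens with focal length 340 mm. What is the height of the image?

26.1 mm

For a negative lens, f = -340 mm.
1/d_i = 1/f − 1/d_o = 1/(-340.0) − 1/(962) = -0.003981, so d_i = -251.2 mm.
m = −d_i/d_o = +0.2611.
|h_i| = |m|·h_o = 0.2611 × 100 = 26.1 mm. The image is virtual, upright and reduced, on the same side as the object.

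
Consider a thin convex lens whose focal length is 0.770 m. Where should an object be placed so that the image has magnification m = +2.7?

0.485 m

m = −d_i/d_o ⇒ d_i = −m·d_o.
1/f = 1/d_o + 1/d_i = 1/d_o − 1/(m·d_o) = (1 − 1/m)/d_o, so d_o = f(1 − 1/m) = (0.7700)(1 − 1/(+2.7)) = 0.485 m.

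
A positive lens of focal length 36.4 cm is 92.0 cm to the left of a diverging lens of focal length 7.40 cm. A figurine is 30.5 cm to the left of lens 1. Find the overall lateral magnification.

m = +0.159

Lens 1: 1/d_i1 = 1/(36.4) − 1/(30.5) = -0.005314, so d_i1 = -188.2 cm; m₁ = −d_i1/d_o1 = +6.170.
d_o2 = 92.0 − (-188.2) = 280.2 cm.
f₂ = −7.40 cm (diverging).
Lens 2: 1/d_i2 = 1/(-7.40) − 1/(280.2) = -0.1387, so d_i2 = -7.210 cm; m₂ = −d_i2/d_o2 = +0.02573.
m = m₁·m₂ = (+6.170)(+0.02573) = +0.159.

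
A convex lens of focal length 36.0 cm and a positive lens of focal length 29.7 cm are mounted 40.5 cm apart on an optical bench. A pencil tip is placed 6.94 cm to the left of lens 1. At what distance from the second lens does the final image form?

75.2 cm

Lens 1: 1/d_i1 = 1/f₁ − 1/d_o1 = 1/(36.0) − 1/(6.94) = -0.1163, so d_i1 = -8.597 cm.
The intermediate image is 8.597 cm to the left of lens 1 (virtual), which is 40.5 − (-8.597) = 49.10 cm to the left of lens 2, so d_o2 = +49.10 cm.
Lens 2: 1/d_i2 = 1/f₂ − 1/d_o2 = 1/(29.7) − 1/(49.10) = 0.01330, so d_i2 = 75.2 cm.
The final image is real, 75.2 cm to the right of lens 2 (overall magnification ≈ -1.9).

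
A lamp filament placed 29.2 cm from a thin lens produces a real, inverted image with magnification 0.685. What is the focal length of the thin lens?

m = −d_i/d_o ⇒ d_i = −m·d_o = −(-0.685)·(29.2) = 20.00 cm.
1/f = 1/d_o + 1/d_i = 1/(29.2) + 1/(20.00) = 0.08425, so f = 11.9 cm.
Since f is positive, the thin lens is converging.

f = 11.9 cm (converging)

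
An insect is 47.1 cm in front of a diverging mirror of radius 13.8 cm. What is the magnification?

m = +0.128

f = R/2 = 13.8/2 = 6.900 cm; for a diverging mirror, f = -6.900 cm.
1/d_i = 1/f − 1/d_o = 1/(-6.900) − 1/(47.1) = -0.1662, so d_i = -6.018 cm.
m = −d_i/d_o = −(-6.018)/(47.1) = +0.128.
The image is virtual, upright and reduced, behind the mirror.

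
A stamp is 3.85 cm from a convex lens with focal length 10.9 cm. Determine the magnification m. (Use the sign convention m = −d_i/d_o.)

m = +1.55

1/d_i = 1/f − 1/d_o = 1/(10.90) − 1/(3.85) = -0.1680, so d_i = -5.952 cm.
m = −d_i/d_o = −(-5.952)/(3.85) = +1.55.
The image is virtual, upright and enlarged, on the same side as the object.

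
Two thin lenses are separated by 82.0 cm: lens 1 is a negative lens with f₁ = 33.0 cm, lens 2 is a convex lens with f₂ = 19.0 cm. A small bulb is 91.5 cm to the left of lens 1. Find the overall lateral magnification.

f₁ = −33.0 cm (diverging).
Lens 1: 1/d_i1 = 1/(-33.0) − 1/(91.5) = -0.04123, so d_i1 = -24.25 cm; m₁ = −d_i1/d_o1 = +0.2650.
d_o2 = 82.0 − (-24.25) = 106.2 cm.
Lens 2: 1/d_i2 = 1/(19.0) − 1/(106.2) = 0.04322, so d_i2 = 23.14 cm; m₂ = −d_i2/d_o2 = -0.2179.
m = m₁·m₂ = (+0.2650)(-0.2179) = -0.0577.

m = -0.0577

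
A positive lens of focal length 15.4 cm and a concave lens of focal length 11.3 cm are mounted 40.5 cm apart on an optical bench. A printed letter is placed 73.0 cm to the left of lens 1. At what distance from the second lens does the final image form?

7.34 cm

Lens 1: 1/d_i1 = 1/f₁ − 1/d_o1 = 1/(15.4) − 1/(73.0) = 0.05124, so d_i1 = 19.52 cm.
The intermediate image is 19.52 cm to the right of lens 1, which is 40.5 − (19.52) = 20.98 cm to the left of lens 2, so d_o2 = +20.98 cm.
Lens 2 is diverging, so f₂ = −11.3 cm.
Lens 2: 1/d_i2 = 1/f₂ − 1/d_o2 = 1/(-11.3) − 1/(20.98) = -0.1362, so d_i2 = -7.34 cm.
The final image is virtual, 7.34 cm to the left of lens 2 (overall magnification ≈ -0.094).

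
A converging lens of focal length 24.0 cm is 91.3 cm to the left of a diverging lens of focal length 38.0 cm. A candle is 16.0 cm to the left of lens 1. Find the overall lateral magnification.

m = +0.643

Lens 1: 1/d_i1 = 1/(24.0) − 1/(16.0) = -0.02083, so d_i1 = -48.00 cm; m₁ = −d_i1/d_o1 = +3.000.
d_o2 = 91.3 − (-48.00) = 139.3 cm.
f₂ = −38.0 cm (diverging).
Lens 2: 1/d_i2 = 1/(-38.0) − 1/(139.3) = -0.03349, so d_i2 = -29.86 cm; m₂ = −d_i2/d_o2 = +0.2143.
m = m₁·m₂ = (+3.000)(+0.2143) = +0.643.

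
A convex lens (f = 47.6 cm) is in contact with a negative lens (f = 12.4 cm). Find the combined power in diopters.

P₁ = 1/f₁ = 1/(0.476 m) = +2.101 D; P₂ = 1/f₂ = 1/(-0.124 m) = -8.065 D.
For thin lenses in contact, P = P₁ + P₂ = (+2.101) + (-8.065) = -5.96 D.

P = -5.96 D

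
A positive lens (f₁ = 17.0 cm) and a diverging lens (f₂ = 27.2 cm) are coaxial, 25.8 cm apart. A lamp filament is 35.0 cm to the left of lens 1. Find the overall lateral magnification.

m = -1.29

Lens 1: 1/d_i1 = 1/(17.0) − 1/(35.0) = 0.03025, so d_i1 = 33.06 cm; m₁ = −d_i1/d_o1 = -0.9446.
d_o2 = 25.8 − (33.06) = -7.260 cm (virtual object).
f₂ = −27.2 cm (diverging).
Lens 2: 1/d_i2 = 1/(-27.2) − 1/(-7.260) = 0.1010, so d_i2 = 9.903 cm; m₂ = −d_i2/d_o2 = +1.364.
m = m₁·m₂ = (-0.9446)(+1.364) = -1.29.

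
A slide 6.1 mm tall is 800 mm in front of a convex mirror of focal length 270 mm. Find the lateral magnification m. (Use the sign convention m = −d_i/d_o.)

For a convex mirror, f = -270 mm.
1/d_i = 1/f − 1/d_o = 1/(-270.0) − 1/(800) = -0.004954, so d_i = -201.9 mm.
m = −d_i/d_o = −(-201.9)/(800) = +0.252.
The image is virtual, upright and reduced, behind the mirror.

m = +0.252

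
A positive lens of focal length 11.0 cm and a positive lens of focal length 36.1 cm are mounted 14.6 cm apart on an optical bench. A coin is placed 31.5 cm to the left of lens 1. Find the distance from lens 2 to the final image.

Lens 1: 1/d_i1 = 1/f₁ − 1/d_o1 = 1/(11.0) − 1/(31.5) = 0.05916, so d_i1 = 16.90 cm.
The intermediate image is 16.90 cm to the right of lens 1, which lies 2.300 cm to the right of lens 2 — a virtual object — so d_o2 = −2.300 cm.
Lens 2: 1/d_i2 = 1/f₂ − 1/d_o2 = 1/(36.1) − 1/(-2.300) = 0.4625, so d_i2 = 2.16 cm.
The final image is real, 2.16 cm to the right of lens 2 (overall magnification ≈ -0.50).

2.16 cm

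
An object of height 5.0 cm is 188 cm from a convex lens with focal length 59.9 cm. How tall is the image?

1/d_i = 1/f − 1/d_o = 1/(59.90) − 1/(188) = 0.01138, so d_i = 87.91 cm.
m = −d_i/d_o = -0.4676.
|h_i| = |m|·h_o = 0.4676 × 5.0 = 2.34 cm. The image is real, inverted and reduced, on the far side of the lens.

2.34 cm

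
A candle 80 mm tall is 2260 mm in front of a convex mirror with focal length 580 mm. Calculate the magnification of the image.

m = +0.204

For a convex mirror, f = -580 mm.
1/d_i = 1/f − 1/d_o = 1/(-580.0) − 1/(2260) = -0.002167, so d_i = -461.5 mm.
m = −d_i/d_o = −(-461.5)/(2260) = +0.204.
The image is virtual, upright and reduced, behind the mirror.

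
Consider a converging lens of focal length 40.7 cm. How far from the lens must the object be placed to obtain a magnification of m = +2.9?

m = −d_i/d_o ⇒ d_i = −m·d_o.
1/f = 1/d_o + 1/d_i = 1/d_o − 1/(m·d_o) = (1 − 1/m)/d_o, so d_o = f(1 − 1/m) = (40.70)(1 − 1/(+2.9)) = 26.7 cm.

26.7 cm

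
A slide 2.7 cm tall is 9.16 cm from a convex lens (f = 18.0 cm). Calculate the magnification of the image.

1/d_i = 1/f − 1/d_o = 1/(18.00) − 1/(9.16) = -0.05361, so d_i = -18.65 cm.
m = −d_i/d_o = −(-18.65)/(9.16) = +2.04.
The image is virtual, upright and enlarged, on the same side as the object.

m = +2.04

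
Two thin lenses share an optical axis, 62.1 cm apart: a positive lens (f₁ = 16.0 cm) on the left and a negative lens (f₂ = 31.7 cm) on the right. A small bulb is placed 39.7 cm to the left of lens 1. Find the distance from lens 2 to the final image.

16.7 cm

Lens 1: 1/d_i1 = 1/f₁ − 1/d_o1 = 1/(16.0) − 1/(39.7) = 0.03731, so d_i1 = 26.80 cm.
The intermediate image is 26.80 cm to the right of lens 1, which is 62.1 − (26.80) = 35.30 cm to the left of lens 2, so d_o2 = +35.30 cm.
Lens 2 is diverging, so f₂ = −31.7 cm.
Lens 2: 1/d_i2 = 1/f₂ − 1/d_o2 = 1/(-31.7) − 1/(35.30) = -0.05987, so d_i2 = -16.7 cm.
The final image is virtual, 16.7 cm to the left of lens 2 (overall magnification ≈ -0.32).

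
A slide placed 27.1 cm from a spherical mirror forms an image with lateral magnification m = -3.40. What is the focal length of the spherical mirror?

f = 20.9 cm (concave)

m = −d_i/d_o ⇒ d_i = −m·d_o = −(-3.40)·(27.1) = 92.14 cm.
1/f = 1/d_o + 1/d_i = 1/(27.1) + 1/(92.14) = 0.04775, so f = 20.9 cm.
Since f is positive, the spherical mirror is concave.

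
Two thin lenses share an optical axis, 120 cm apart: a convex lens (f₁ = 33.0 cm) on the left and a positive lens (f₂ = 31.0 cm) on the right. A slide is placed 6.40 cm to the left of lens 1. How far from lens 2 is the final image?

Lens 1: 1/d_i1 = 1/f₁ − 1/d_o1 = 1/(33.0) − 1/(6.40) = -0.1259, so d_i1 = -7.940 cm.
The intermediate image is 7.940 cm to the left of lens 1 (virtual), which is 120 − (-7.940) = 127.9 cm to the left of lens 2, so d_o2 = +127.9 cm.
Lens 2: 1/d_i2 = 1/f₂ − 1/d_o2 = 1/(31.0) − 1/(127.9) = 0.02444, so d_i2 = 40.9 cm.
The final image is real, 40.9 cm to the right of lens 2 (overall magnification ≈ -0.40).

40.9 cm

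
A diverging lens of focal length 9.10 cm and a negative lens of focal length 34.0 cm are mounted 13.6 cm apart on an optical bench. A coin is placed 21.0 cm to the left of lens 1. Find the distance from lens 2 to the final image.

12.6 cm

Lens 1 is diverging, so f₁ = −9.10 cm.
Lens 1: 1/d_i1 = 1/f₁ − 1/d_o1 = 1/(-9.10) − 1/(21.0) = -0.1575, so d_i1 = -6.349 cm.
The intermediate image is 6.349 cm to the left of lens 1 (virtual), which is 13.6 − (-6.349) = 19.95 cm to the left of lens 2, so d_o2 = +19.95 cm.
Lens 2 is diverging, so f₂ = −34.0 cm.
Lens 2: 1/d_i2 = 1/f₂ − 1/d_o2 = 1/(-34.0) − 1/(19.95) = -0.07954, so d_i2 = -12.6 cm.
The final image is virtual, 12.6 cm to the left of lens 2 (overall magnification ≈ 0.19).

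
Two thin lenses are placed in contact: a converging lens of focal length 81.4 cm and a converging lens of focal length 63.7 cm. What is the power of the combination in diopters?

P₁ = 1/f₁ = 1/(0.814 m) = +1.229 D; P₂ = 1/f₂ = 1/(0.637 m) = +1.570 D.
For thin lenses in contact, P = P₁ + P₂ = (+1.229) + (+1.570) = +2.80 D.

P = +2.80 D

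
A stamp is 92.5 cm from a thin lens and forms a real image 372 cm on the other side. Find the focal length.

f = 74.1 cm (converging)

Real image ⇒ d_i = +372 cm.
1/f = 1/d_o + 1/d_i = 1/(92.5) + 1/(372) = 0.01350, so f = 74.1 cm.
Since f is positive, the thin lens is converging.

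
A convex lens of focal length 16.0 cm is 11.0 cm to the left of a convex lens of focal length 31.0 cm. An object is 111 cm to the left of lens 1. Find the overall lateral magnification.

Lens 1: 1/d_i1 = 1/(16.0) − 1/(111) = 0.05349, so d_i1 = 18.69 cm; m₁ = −d_i1/d_o1 = -0.1684.
d_o2 = 11.0 − (18.69) = -7.690 cm (virtual object).
Lens 2: 1/d_i2 = 1/(31.0) − 1/(-7.690) = 0.1623, so d_i2 = 6.162 cm; m₂ = −d_i2/d_o2 = +0.8012.
m = m₁·m₂ = (-0.1684)(+0.8012) = -0.135.

m = -0.135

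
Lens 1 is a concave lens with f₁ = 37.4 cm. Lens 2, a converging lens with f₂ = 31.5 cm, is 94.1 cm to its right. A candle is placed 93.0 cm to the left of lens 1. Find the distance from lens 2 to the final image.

Lens 1 is diverging, so f₁ = −37.4 cm.
Lens 1: 1/d_i1 = 1/f₁ − 1/d_o1 = 1/(-37.4) − 1/(93.0) = -0.03749, so d_i1 = -26.67 cm.
The intermediate image is 26.67 cm to the left of lens 1 (virtual), which is 94.1 − (-26.67) = 120.8 cm to the left of lens 2, so d_o2 = +120.8 cm.
Lens 2: 1/d_i2 = 1/f₂ − 1/d_o2 = 1/(31.5) − 1/(120.8) = 0.02347, so d_i2 = 42.6 cm.
The final image is real, 42.6 cm to the right of lens 2 (overall magnification ≈ -0.10).

42.6 cm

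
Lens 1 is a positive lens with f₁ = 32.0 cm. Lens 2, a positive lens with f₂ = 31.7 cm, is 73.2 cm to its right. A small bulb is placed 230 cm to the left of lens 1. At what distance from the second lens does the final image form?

Lens 1: 1/d_i1 = 1/f₁ − 1/d_o1 = 1/(32.0) − 1/(230) = 0.02690, so d_i1 = 37.17 cm.
The intermediate image is 37.17 cm to the right of lens 1, which is 73.2 − (37.17) = 36.03 cm to the left of lens 2, so d_o2 = +36.03 cm.
Lens 2: 1/d_i2 = 1/f₂ − 1/d_o2 = 1/(31.7) − 1/(36.03) = 0.003791, so d_i2 = 264 cm.
The final image is real, 264 cm to the right of lens 2 (overall magnification ≈ 1.2).

264 cm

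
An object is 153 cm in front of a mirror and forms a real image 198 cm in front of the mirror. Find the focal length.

f = 86.3 cm (concave)

Real image ⇒ d_i = +198 cm.
1/f = 1/d_o + 1/d_i = 1/(153) + 1/(198) = 0.01159, so f = 86.3 cm.
Since f is positive, the mirror is concave.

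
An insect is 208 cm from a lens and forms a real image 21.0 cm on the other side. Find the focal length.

f = 19.1 cm (converging)

Real image ⇒ d_i = +21.0 cm.
1/f = 1/d_o + 1/d_i = 1/(208) + 1/(21.0) = 0.05243, so f = 19.1 cm.
Since f is positive, the lens is converging.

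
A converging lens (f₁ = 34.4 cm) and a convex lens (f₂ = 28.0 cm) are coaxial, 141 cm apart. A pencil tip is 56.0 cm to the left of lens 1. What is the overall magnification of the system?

Lens 1: 1/d_i1 = 1/(34.4) − 1/(56.0) = 0.01121, so d_i1 = 89.19 cm; m₁ = −d_i1/d_o1 = -1.593.
d_o2 = 141 − (89.19) = 51.81 cm.
Lens 2: 1/d_i2 = 1/(28.0) − 1/(51.81) = 0.01641, so d_i2 = 60.93 cm; m₂ = −d_i2/d_o2 = -1.176.
m = m₁·m₂ = (-1.593)(-1.176) = +1.87.

m = +1.87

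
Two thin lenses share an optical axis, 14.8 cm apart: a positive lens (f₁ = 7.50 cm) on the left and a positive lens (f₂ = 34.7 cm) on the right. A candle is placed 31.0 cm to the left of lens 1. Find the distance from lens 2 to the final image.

5.71 cm

Lens 1: 1/d_i1 = 1/f₁ − 1/d_o1 = 1/(7.50) − 1/(31.0) = 0.1011, so d_i1 = 9.894 cm.
The intermediate image is 9.894 cm to the right of lens 1, which is 14.8 − (9.894) = 4.906 cm to the left of lens 2, so d_o2 = +4.906 cm.
Lens 2: 1/d_i2 = 1/f₂ − 1/d_o2 = 1/(34.7) − 1/(4.906) = -0.1750, so d_i2 = -5.71 cm.
The final image is virtual, 5.71 cm to the left of lens 2 (overall magnification ≈ -0.37).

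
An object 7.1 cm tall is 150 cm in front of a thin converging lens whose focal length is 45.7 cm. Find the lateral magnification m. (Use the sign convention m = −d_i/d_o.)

1/d_i = 1/f − 1/d_o = 1/(45.70) − 1/(150) = 0.01522, so d_i = 65.72 cm.
m = −d_i/d_o = −(65.72)/(150) = -0.438.
The image is real, inverted and reduced, on the far side of the lens.

m = -0.438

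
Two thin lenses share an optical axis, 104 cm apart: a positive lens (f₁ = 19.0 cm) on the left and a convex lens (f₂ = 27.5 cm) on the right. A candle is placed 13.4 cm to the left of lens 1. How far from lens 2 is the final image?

33.7 cm

Lens 1: 1/d_i1 = 1/f₁ − 1/d_o1 = 1/(19.0) − 1/(13.4) = -0.02200, so d_i1 = -45.46 cm.
The intermediate image is 45.46 cm to the left of lens 1 (virtual), which is 104 − (-45.46) = 149.5 cm to the left of lens 2, so d_o2 = +149.5 cm.
Lens 2: 1/d_i2 = 1/f₂ − 1/d_o2 = 1/(27.5) − 1/(149.5) = 0.02967, so d_i2 = 33.7 cm.
The final image is real, 33.7 cm to the right of lens 2 (overall magnification ≈ -0.77).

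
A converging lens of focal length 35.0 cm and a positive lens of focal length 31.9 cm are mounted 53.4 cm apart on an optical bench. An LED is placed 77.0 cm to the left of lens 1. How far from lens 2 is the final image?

8.05 cm

Lens 1: 1/d_i1 = 1/f₁ − 1/d_o1 = 1/(35.0) − 1/(77.0) = 0.01558, so d_i1 = 64.17 cm.
The intermediate image is 64.17 cm to the right of lens 1, which lies 10.77 cm to the right of lens 2 — a virtual object — so d_o2 = −10.77 cm.
Lens 2: 1/d_i2 = 1/f₂ − 1/d_o2 = 1/(31.9) − 1/(-10.77) = 0.1242, so d_i2 = 8.05 cm.
The final image is real, 8.05 cm to the right of lens 2 (overall magnification ≈ -0.62).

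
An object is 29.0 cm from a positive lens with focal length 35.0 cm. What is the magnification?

1/d_i = 1/f − 1/d_o = 1/(35.00) − 1/(29.0) = -0.005911, so d_i = -169.2 cm.
m = −d_i/d_o = −(-169.2)/(29.0) = +5.83.
The image is virtual, upright and enlarged, on the same side as the object.

m = +5.83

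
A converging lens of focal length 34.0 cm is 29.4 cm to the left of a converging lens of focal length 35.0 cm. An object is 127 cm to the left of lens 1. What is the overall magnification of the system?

Lens 1: 1/d_i1 = 1/(34.0) − 1/(127) = 0.02154, so d_i1 = 46.43 cm; m₁ = −d_i1/d_o1 = -0.3656.
d_o2 = 29.4 − (46.43) = -17.03 cm (virtual object).
Lens 2: 1/d_i2 = 1/(35.0) − 1/(-17.03) = 0.08729, so d_i2 = 11.46 cm; m₂ = −d_i2/d_o2 = +0.6727.
m = m₁·m₂ = (-0.3656)(+0.6727) = -0.246.

m = -0.246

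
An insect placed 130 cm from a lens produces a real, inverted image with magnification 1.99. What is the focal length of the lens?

f = 86.5 cm (converging)

m = −d_i/d_o ⇒ d_i = −m·d_o = −(-1.99)·(130) = 258.7 cm.
1/f = 1/d_o + 1/d_i = 1/(130) + 1/(258.7) = 0.01156, so f = 86.5 cm.
Since f is positive, the lens is converging.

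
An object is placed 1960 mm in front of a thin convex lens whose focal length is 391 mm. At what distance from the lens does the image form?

Thin-lens equation: 1/d_i = 1/f − 1/d_o = 1/(391.0) − 1/(1960) = 0.002558 − 0.0005102 = 0.002047, so d_i = 488 mm.
The image is real, inverted and reduced, on the far side of the lens.

488 mm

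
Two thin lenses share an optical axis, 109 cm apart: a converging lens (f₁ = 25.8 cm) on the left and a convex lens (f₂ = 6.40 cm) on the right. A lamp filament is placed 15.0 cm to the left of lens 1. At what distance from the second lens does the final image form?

Lens 1: 1/d_i1 = 1/f₁ − 1/d_o1 = 1/(25.8) − 1/(15.0) = -0.02791, so d_i1 = -35.83 cm.
The intermediate image is 35.83 cm to the left of lens 1 (virtual), which is 109 − (-35.83) = 144.8 cm to the left of lens 2, so d_o2 = +144.8 cm.
Lens 2: 1/d_i2 = 1/f₂ − 1/d_o2 = 1/(6.40) − 1/(144.8) = 0.1493, so d_i2 = 6.70 cm.
The final image is real, 6.70 cm to the right of lens 2 (overall magnification ≈ -0.11).

6.70 cm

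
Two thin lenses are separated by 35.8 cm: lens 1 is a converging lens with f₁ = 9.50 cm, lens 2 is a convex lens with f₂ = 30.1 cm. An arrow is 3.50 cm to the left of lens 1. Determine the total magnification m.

Lens 1: 1/d_i1 = 1/(9.50) − 1/(3.50) = -0.1805, so d_i1 = -5.542 cm; m₁ = −d_i1/d_o1 = +1.583.
d_o2 = 35.8 − (-5.542) = 41.34 cm.
Lens 2: 1/d_i2 = 1/(30.1) − 1/(41.34) = 0.009033, so d_i2 = 110.7 cm; m₂ = −d_i2/d_o2 = -2.678.
m = m₁·m₂ = (+1.583)(-2.678) = -4.24.

m = -4.24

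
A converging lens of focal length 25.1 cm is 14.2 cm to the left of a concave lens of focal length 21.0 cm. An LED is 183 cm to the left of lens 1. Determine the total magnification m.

m = -0.546

Lens 1: 1/d_i1 = 1/(25.1) − 1/(183) = 0.03438, so d_i1 = 29.09 cm; m₁ = −d_i1/d_o1 = -0.1590.
d_o2 = 14.2 − (29.09) = -14.89 cm (virtual object).
f₂ = −21.0 cm (diverging).
Lens 2: 1/d_i2 = 1/(-21.0) − 1/(-14.89) = 0.01954, so d_i2 = 51.18 cm; m₂ = −d_i2/d_o2 = +3.437.
m = m₁·m₂ = (-0.1590)(+3.437) = -0.546.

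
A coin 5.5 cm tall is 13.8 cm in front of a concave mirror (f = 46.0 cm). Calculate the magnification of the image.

m = +1.43

1/d_i = 1/f − 1/d_o = 1/(46.00) − 1/(13.8) = -0.05072, so d_i = -19.71 cm.
m = −d_i/d_o = −(-19.71)/(13.8) = +1.43.
The image is virtual, upright and enlarged, behind the mirror.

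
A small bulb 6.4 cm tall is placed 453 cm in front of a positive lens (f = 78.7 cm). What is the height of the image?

1/d_i = 1/f − 1/d_o = 1/(78.70) − 1/(453) = 0.01050, so d_i = 95.25 cm.
m = −d_i/d_o = -0.2103.
|h_i| = |m|·h_o = 0.2103 × 6.4 = 1.35 cm. The image is real, inverted and reduced, on the far side of the lens.

1.35 cm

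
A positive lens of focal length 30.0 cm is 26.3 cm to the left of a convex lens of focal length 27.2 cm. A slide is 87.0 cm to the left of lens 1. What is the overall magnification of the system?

Lens 1: 1/d_i1 = 1/(30.0) − 1/(87.0) = 0.02184, so d_i1 = 45.79 cm; m₁ = −d_i1/d_o1 = -0.5263.
d_o2 = 26.3 − (45.79) = -19.49 cm (virtual object).
Lens 2: 1/d_i2 = 1/(27.2) − 1/(-19.49) = 0.08807, so d_i2 = 11.35 cm; m₂ = −d_i2/d_o2 = +0.5826.
m = m₁·m₂ = (-0.5263)(+0.5826) = -0.307.

m = -0.307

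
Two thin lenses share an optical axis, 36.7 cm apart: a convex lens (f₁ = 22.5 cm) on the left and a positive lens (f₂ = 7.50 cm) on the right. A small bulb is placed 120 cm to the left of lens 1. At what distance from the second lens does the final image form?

Lens 1: 1/d_i1 = 1/f₁ − 1/d_o1 = 1/(22.5) − 1/(120) = 0.03611, so d_i1 = 27.69 cm.
The intermediate image is 27.69 cm to the right of lens 1, which is 36.7 − (27.69) = 9.010 cm to the left of lens 2, so d_o2 = +9.010 cm.
Lens 2: 1/d_i2 = 1/f₂ − 1/d_o2 = 1/(7.50) − 1/(9.010) = 0.02235, so d_i2 = 44.8 cm.
The final image is real, 44.8 cm to the right of lens 2 (overall magnification ≈ 1.1).

44.8 cm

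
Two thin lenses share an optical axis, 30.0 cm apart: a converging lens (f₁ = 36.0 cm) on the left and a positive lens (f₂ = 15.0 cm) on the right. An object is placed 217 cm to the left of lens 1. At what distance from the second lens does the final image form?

Lens 1: 1/d_i1 = 1/f₁ − 1/d_o1 = 1/(36.0) − 1/(217) = 0.02317, so d_i1 = 43.16 cm.
The intermediate image is 43.16 cm to the right of lens 1, which lies 13.16 cm to the right of lens 2 — a virtual object — so d_o2 = −13.16 cm.
Lens 2: 1/d_i2 = 1/f₂ − 1/d_o2 = 1/(15.0) − 1/(-13.16) = 0.1427, so d_i2 = 7.01 cm.
The final image is real, 7.01 cm to the right of lens 2 (overall magnification ≈ -0.11).

7.01 cm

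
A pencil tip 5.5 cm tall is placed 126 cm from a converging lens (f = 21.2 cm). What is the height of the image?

1.11 cm

1/d_i = 1/f − 1/d_o = 1/(21.20) − 1/(126) = 0.03923, so d_i = 25.49 cm.
m = −d_i/d_o = -0.2023.
|h_i| = |m|·h_o = 0.2023 × 5.5 = 1.11 cm. The image is real, inverted and reduced, on the far side of the lens.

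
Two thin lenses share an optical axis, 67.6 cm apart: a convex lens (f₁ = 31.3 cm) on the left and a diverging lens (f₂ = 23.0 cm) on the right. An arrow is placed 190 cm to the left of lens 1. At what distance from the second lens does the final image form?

13.0 cm

Lens 1: 1/d_i1 = 1/f₁ − 1/d_o1 = 1/(31.3) − 1/(190) = 0.02669, so d_i1 = 37.47 cm.
The intermediate image is 37.47 cm to the right of lens 1, which is 67.6 − (37.47) = 30.13 cm to the left of lens 2, so d_o2 = +30.13 cm.
Lens 2 is diverging, so f₂ = −23.0 cm.
Lens 2: 1/d_i2 = 1/f₂ − 1/d_o2 = 1/(-23.0) − 1/(30.13) = -0.07667, so d_i2 = -13.0 cm.
The final image is virtual, 13.0 cm to the left of lens 2 (overall magnification ≈ -0.085).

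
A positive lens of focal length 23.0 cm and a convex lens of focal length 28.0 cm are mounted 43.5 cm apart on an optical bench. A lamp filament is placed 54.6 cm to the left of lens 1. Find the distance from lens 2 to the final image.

4.34 cm

Lens 1: 1/d_i1 = 1/f₁ − 1/d_o1 = 1/(23.0) − 1/(54.6) = 0.02516, so d_i1 = 39.74 cm.
The intermediate image is 39.74 cm to the right of lens 1, which is 43.5 − (39.74) = 3.760 cm to the left of lens 2, so d_o2 = +3.760 cm.
Lens 2: 1/d_i2 = 1/f₂ − 1/d_o2 = 1/(28.0) − 1/(3.760) = -0.2302, so d_i2 = -4.34 cm.
The final image is virtual, 4.34 cm to the left of lens 2 (overall magnification ≈ -0.84).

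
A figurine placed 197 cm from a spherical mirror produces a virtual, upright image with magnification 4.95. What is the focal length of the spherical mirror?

m = −d_i/d_o ⇒ d_i = −m·d_o = −(+4.95)·(197) = -975.2 cm.
1/f = 1/d_o + 1/d_i = 1/(197) + 1/(-975.2) = 0.004051, so f = 247 cm.
Since f is positive, the spherical mirror is concave.

f = 247 cm (concave)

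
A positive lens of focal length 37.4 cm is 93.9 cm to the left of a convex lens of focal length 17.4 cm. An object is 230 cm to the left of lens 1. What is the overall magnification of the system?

Lens 1: 1/d_i1 = 1/(37.4) − 1/(230) = 0.02239, so d_i1 = 44.66 cm; m₁ = −d_i1/d_o1 = -0.1942.
d_o2 = 93.9 − (44.66) = 49.24 cm.
Lens 2: 1/d_i2 = 1/(17.4) − 1/(49.24) = 0.03716, so d_i2 = 26.91 cm; m₂ = −d_i2/d_o2 = -0.5465.
m = m₁·m₂ = (-0.1942)(-0.5465) = +0.106.

m = +0.106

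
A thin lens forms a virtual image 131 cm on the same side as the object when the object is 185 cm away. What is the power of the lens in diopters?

Virtual image ⇒ d_i = −131 cm.
1/f = 1/d_o + 1/d_i = 1/(185) + 1/(-131) = -0.002228 cm⁻¹.
f = -448.8 cm = -4.488 m, so P = 1/f = -0.223 D.

P = -0.223 D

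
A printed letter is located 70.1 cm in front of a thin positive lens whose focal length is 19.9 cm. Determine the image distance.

Thin-lens equation: 1/v = 1/f − 1/u = 1/(19.90) − 1/(70.1) = 0.05025 − 0.01427 = 0.03599, so v = 27.8 cm.
The image is real, inverted and reduced, on the far side of the lens.

27.8 cm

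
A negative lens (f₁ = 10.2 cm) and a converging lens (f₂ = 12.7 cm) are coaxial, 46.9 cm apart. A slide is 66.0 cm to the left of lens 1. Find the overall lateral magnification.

f₁ = −10.2 cm (diverging).
Lens 1: 1/d_i1 = 1/(-10.2) − 1/(66.0) = -0.1132, so d_i1 = -8.835 cm; m₁ = −d_i1/d_o1 = +0.1339.
d_o2 = 46.9 − (-8.835) = 55.73 cm.
Lens 2: 1/d_i2 = 1/(12.7) − 1/(55.73) = 0.06080, so d_i2 = 16.45 cm; m₂ = −d_i2/d_o2 = -0.2951.
m = m₁·m₂ = (+0.1339)(-0.2951) = -0.0395.

m = -0.0395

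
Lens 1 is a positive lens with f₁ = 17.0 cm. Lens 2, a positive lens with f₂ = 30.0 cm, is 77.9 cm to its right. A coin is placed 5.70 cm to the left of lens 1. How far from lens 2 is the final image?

45.9 cm

Lens 1: 1/d_i1 = 1/f₁ − 1/d_o1 = 1/(17.0) − 1/(5.70) = -0.1166, so d_i1 = -8.575 cm.
The intermediate image is 8.575 cm to the left of lens 1 (virtual), which is 77.9 − (-8.575) = 86.48 cm to the left of lens 2, so d_o2 = +86.48 cm.
Lens 2: 1/d_i2 = 1/f₂ − 1/d_o2 = 1/(30.0) − 1/(86.48) = 0.02177, so d_i2 = 45.9 cm.
The final image is real, 45.9 cm to the right of lens 2 (overall magnification ≈ -0.80).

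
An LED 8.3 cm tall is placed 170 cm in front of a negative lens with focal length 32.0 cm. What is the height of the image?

For a negative lens, f = -32.0 cm.
1/d_i = 1/f − 1/d_o = 1/(-32.00) − 1/(170) = -0.03713, so d_i = -26.93 cm.
m = −d_i/d_o = +0.1584.
|h_i| = |m|·h_o = 0.1584 × 8.3 = 1.31 cm. The image is virtual, upright and reduced, on the same side as the object.

1.31 cm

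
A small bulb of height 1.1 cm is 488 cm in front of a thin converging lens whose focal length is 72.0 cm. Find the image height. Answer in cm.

0.190 cm

1/d_i = 1/f − 1/d_o = 1/(72.00) − 1/(488) = 0.01184, so d_i = 84.46 cm.
m = −d_i/d_o = -0.1731.
|h_i| = |m|·h_o = 0.1731 × 1.1 = 0.190 cm. The image is real, inverted and reduced, on the far side of the lens.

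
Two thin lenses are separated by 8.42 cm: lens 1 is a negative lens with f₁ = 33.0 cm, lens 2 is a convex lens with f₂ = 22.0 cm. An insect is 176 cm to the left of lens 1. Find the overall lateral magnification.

m = -0.244

f₁ = −33.0 cm (diverging).
Lens 1: 1/d_i1 = 1/(-33.0) − 1/(176) = -0.03598, so d_i1 = -27.79 cm; m₁ = −d_i1/d_o1 = +0.1579.
d_o2 = 8.42 − (-27.79) = 36.21 cm.
Lens 2: 1/d_i2 = 1/(22.0) − 1/(36.21) = 0.01784, so d_i2 = 56.06 cm; m₂ = −d_i2/d_o2 = -1.548.
m = m₁·m₂ = (+0.1579)(-1.548) = -0.244.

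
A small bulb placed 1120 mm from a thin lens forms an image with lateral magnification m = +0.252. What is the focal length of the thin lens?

f = -377 mm (diverging)

m = −d_i/d_o ⇒ d_i = −m·d_o = −(+0.252)·(1120) = -282.2 mm.
1/f = 1/d_o + 1/d_i = 1/(1120) + 1/(-282.2) = -0.002651, so f = -377 mm.
Since f is negative, the thin lens is diverging.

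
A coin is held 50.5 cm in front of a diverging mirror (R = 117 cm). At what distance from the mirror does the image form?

f = R/2 = 117/2 = 58.50 cm; for a diverging mirror, f = -58.50 cm.
Mirror equation: 1/v = 1/f − 1/u = 1/(-58.50) − 1/(50.5) = -0.01709 − 0.01980 = -0.03690, so v = -27.1 cm.
The image is virtual, upright and reduced, behind the mirror.

27.1 cm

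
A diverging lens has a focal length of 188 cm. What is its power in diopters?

P = -0.532 D

For a diverging lens, f = −188 cm.
f = -188 cm = -1.88 m.
P = 1/f = 1/(-1.88 m) = -0.532 D.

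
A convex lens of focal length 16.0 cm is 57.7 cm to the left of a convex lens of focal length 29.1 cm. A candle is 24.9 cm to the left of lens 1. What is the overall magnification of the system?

m = -3.24

Lens 1: 1/d_i1 = 1/(16.0) − 1/(24.9) = 0.02234, so d_i1 = 44.76 cm; m₁ = −d_i1/d_o1 = -1.798.
d_o2 = 57.7 − (44.76) = 12.94 cm.
Lens 2: 1/d_i2 = 1/(29.1) − 1/(12.94) = -0.04292, so d_i2 = -23.30 cm; m₂ = −d_i2/d_o2 = +1.801.
m = m₁·m₂ = (-1.798)(+1.801) = -3.24.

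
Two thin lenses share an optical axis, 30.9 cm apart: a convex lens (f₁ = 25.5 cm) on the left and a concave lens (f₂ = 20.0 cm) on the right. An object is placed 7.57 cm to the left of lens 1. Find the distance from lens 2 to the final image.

13.5 cm

Lens 1: 1/d_i1 = 1/f₁ − 1/d_o1 = 1/(25.5) − 1/(7.57) = -0.09288, so d_i1 = -10.77 cm.
The intermediate image is 10.77 cm to the left of lens 1 (virtual), which is 30.9 − (-10.77) = 41.67 cm to the left of lens 2, so d_o2 = +41.67 cm.
Lens 2 is diverging, so f₂ = −20.0 cm.
Lens 2: 1/d_i2 = 1/f₂ − 1/d_o2 = 1/(-20.0) − 1/(41.67) = -0.07400, so d_i2 = -13.5 cm.
The final image is virtual, 13.5 cm to the left of lens 2 (overall magnification ≈ 0.46).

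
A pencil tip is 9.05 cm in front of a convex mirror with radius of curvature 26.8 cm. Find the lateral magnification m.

f = R/2 = 26.8/2 = 13.40 cm; for a convex mirror, f = -13.40 cm.
1/d_i = 1/f − 1/d_o = 1/(-13.40) − 1/(9.05) = -0.1851, so d_i = -5.402 cm.
m = −d_i/d_o = −(-5.402)/(9.05) = +0.597.
The image is virtual, upright and reduced, behind the mirror.

m = +0.597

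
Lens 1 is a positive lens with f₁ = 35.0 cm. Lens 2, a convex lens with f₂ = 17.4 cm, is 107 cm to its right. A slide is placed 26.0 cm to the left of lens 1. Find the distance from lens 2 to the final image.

Lens 1: 1/d_i1 = 1/f₁ − 1/d_o1 = 1/(35.0) − 1/(26.0) = -0.009890, so d_i1 = -101.1 cm.
The intermediate image is 101.1 cm to the left of lens 1 (virtual), which is 107 − (-101.1) = 208.1 cm to the left of lens 2, so d_o2 = +208.1 cm.
Lens 2: 1/d_i2 = 1/f₂ − 1/d_o2 = 1/(17.4) − 1/(208.1) = 0.05267, so d_i2 = 19.0 cm.
The final image is real, 19.0 cm to the right of lens 2 (overall magnification ≈ -0.35).

19.0 cm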